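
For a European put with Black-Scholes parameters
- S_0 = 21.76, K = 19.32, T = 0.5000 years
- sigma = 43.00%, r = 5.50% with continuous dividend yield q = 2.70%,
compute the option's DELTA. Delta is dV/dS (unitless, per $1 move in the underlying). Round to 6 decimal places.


d1 = 0.5892258096; d2 = 0.2851698936
phi(d1) = 0.3353662501; exp(-qT) = 0.9865907163; exp(-rT) = 0.9728746826
N(-d1) = 0.2778549029
Delta = -exp(-qT) * N(-d1) = -0.9865907163 * 0.2778549029 = -0.274129

Answer: Delta = -0.274129


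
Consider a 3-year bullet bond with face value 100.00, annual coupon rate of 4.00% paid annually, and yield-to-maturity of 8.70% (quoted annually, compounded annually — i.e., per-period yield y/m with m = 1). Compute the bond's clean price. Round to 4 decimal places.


Answer: Price = 88.0390

Derivation:
Coupon per period c = face * coupon_rate / m = 4.000000
Periods per year m = 1; per-period yield y/m = 0.087000
Number of cashflows N = 3
Cashflows (t years, CF_t, discount factor 1/(1+y/m)^(m*t), PV):
  t = 1.0000: CF_t = 4.000000, DF = 0.919963, PV = 3.679853
  t = 2.0000: CF_t = 4.000000, DF = 0.846332, PV = 3.385329
  t = 3.0000: CF_t = 104.000000, DF = 0.778595, PV = 80.973835
Price P = sum_t PV_t = 88.039017


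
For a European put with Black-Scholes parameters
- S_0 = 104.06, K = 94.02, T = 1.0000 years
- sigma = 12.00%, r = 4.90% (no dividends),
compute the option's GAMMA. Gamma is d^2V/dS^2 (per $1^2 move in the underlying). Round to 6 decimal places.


d1 = 1.3138344189; d2 = 1.1938344189
phi(d1) = 0.1682980148; exp(-qT) = 1.0000000000; exp(-rT) = 0.9521811297
Gamma = exp(-qT) * phi(d1) / (S * sigma * sqrt(T)) = 1.0000000000 * 0.1682980148 / (104.0600 * 0.1200 * 1.0000000000) = 0.013478

Answer: Gamma = 0.013478


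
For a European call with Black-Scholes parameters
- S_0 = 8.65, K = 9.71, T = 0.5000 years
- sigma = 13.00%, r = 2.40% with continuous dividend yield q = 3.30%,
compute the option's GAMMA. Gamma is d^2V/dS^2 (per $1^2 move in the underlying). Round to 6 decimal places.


Answer: Gamma = 0.222983

Derivation:
d1 = -1.2605207635; d2 = -1.3524446450
phi(d1) = 0.1802528249; exp(-qT) = 0.9836353794; exp(-rT) = 0.9880717129
Gamma = exp(-qT) * phi(d1) / (S * sigma * sqrt(T)) = 0.9836353794 * 0.1802528249 / (8.6500 * 0.1300 * 0.7071067812) = 0.222983


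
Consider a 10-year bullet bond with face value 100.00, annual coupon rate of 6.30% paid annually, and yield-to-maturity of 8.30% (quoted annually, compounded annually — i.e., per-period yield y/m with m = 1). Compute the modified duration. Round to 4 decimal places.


Answer: Modified duration = 6.9472

Derivation:
Coupon per period c = face * coupon_rate / m = 6.300000
Periods per year m = 1; per-period yield y/m = 0.083000
Number of cashflows N = 10
Cashflows (t years, CF_t, discount factor 1/(1+y/m)^(m*t), PV):
  t = 1.0000: CF_t = 6.300000, DF = 0.923361, PV = 5.817175
  t = 2.0000: CF_t = 6.300000, DF = 0.852596, PV = 5.371352
  t = 3.0000: CF_t = 6.300000, DF = 0.787254, PV = 4.959697
  t = 4.0000: CF_t = 6.300000, DF = 0.726919, PV = 4.579591
  t = 5.0000: CF_t = 6.300000, DF = 0.671209, PV = 4.228616
  t = 6.0000: CF_t = 6.300000, DF = 0.619768, PV = 3.904539
  t = 7.0000: CF_t = 6.300000, DF = 0.572270, PV = 3.605300
  t = 8.0000: CF_t = 6.300000, DF = 0.528412, PV = 3.328993
  t = 9.0000: CF_t = 6.300000, DF = 0.487915, PV = 3.073863
  t = 10.0000: CF_t = 106.300000, DF = 0.450521, PV = 47.890426
Price P = sum_t PV_t = 86.759552
First compute Macaulay numerator sum_t t * PV_t:
  t * PV_t at t = 1.0000: 5.817175
  t * PV_t at t = 2.0000: 10.742705
  t * PV_t at t = 3.0000: 14.879092
  t * PV_t at t = 4.0000: 18.318365
  t * PV_t at t = 5.0000: 21.143081
  t * PV_t at t = 6.0000: 23.427236
  t * PV_t at t = 7.0000: 25.237097
  t * PV_t at t = 8.0000: 26.631945
  t * PV_t at t = 9.0000: 27.664763
  t * PV_t at t = 10.0000: 478.904258
Macaulay duration D = 652.765716 / 86.759552 = 7.523848
Modified duration = D / (1 + y/m) = 7.523848 / (1 + 0.083000) = 6.947228


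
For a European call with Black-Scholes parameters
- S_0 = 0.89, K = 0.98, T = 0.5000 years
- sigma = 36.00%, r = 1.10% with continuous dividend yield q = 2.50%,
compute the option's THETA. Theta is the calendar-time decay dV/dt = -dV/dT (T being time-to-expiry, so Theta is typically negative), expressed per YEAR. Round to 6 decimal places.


d1 = -0.2786437118; d2 = -0.5332021530
phi(d1) = 0.3837516454; exp(-qT) = 0.9875778005; exp(-rT) = 0.9945150973
Theta = -S*exp(-qT)*phi(d1)*sigma/(2*sqrt(T)) - r*K*exp(-rT)*N(d2) + q*S*exp(-qT)*N(d1)
N(d1) = 0.3902591318; N(d2) = 0.2969468256; sqrt(T) = 0.7071067812
Term 1 = -0.8900 * 0.9875778005 * 0.3837516454 * 0.3600 / (2 * 0.7071067812) = -0.0858616202
Term 2 = -0.0110 * 0.9800 * 0.9945150973 * 0.2969468256 = -0.0031835291
Term 3 = 0.0250 * 0.8900 * 0.9875778005 * 0.3902591318 = 0.0085754004
Theta = -0.0858616202 + (-0.0031835291) + (0.0085754004) = -0.080470

Answer: Theta = -0.080470


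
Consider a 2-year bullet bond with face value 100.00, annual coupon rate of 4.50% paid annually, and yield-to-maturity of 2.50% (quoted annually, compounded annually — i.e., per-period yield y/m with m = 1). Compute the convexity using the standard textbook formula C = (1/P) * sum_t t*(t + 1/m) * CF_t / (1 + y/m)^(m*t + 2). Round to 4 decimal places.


Coupon per period c = face * coupon_rate / m = 4.500000
Periods per year m = 1; per-period yield y/m = 0.025000
Number of cashflows N = 2
Cashflows (t years, CF_t, discount factor 1/(1+y/m)^(m*t), PV):
  t = 1.0000: CF_t = 4.500000, DF = 0.975610, PV = 4.390244
  t = 2.0000: CF_t = 104.500000, DF = 0.951814, PV = 99.464604
Price P = sum_t PV_t = 103.854848
Convexity numerator sum_t t*(t + 1/m) * CF_t / (1+y/m)^(m*t + 2):
  t = 1.0000: term = 8.357395
  t = 2.0000: term = 568.031054
Convexity = (1/P) * sum = 576.388449 / 103.854848 = 5.549943

Answer: Convexity = 5.5499


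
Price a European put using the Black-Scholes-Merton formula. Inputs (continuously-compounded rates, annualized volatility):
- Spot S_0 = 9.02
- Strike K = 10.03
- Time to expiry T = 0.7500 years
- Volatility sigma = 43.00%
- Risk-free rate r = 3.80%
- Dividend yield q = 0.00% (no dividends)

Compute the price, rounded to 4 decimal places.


d1 = (ln(S/K) + (r - q + 0.5*sigma^2) * T) / (sigma * sqrt(T)) = -0.02228510
d2 = d1 - sigma * sqrt(T) = -0.39467602
exp(-rT) = 0.97190229; exp(-qT) = 1.00000000
P = K * exp(-rT) * N(-d2) - S_0 * exp(-qT) * N(-d1)
N(-d1) = 0.50888973; N(-d2) = 0.65345900
P = 10.0300 * 0.97190229 * 0.65345900 - 9.0200 * 1.00000000 * 0.50888973 = 1.7799

Answer: Price = 1.7799


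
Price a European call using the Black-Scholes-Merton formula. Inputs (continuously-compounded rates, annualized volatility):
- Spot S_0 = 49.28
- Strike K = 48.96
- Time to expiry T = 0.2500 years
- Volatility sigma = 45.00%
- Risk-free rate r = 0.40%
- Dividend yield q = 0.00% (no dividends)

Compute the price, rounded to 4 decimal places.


Answer: Price = 4.5845

Derivation:
d1 = (ln(S/K) + (r - q + 0.5*sigma^2) * T) / (sigma * sqrt(T)) = 0.14589858
d2 = d1 - sigma * sqrt(T) = -0.07910142
exp(-rT) = 0.99900050; exp(-qT) = 1.00000000
C = S_0 * exp(-qT) * N(d1) - K * exp(-rT) * N(d2)
N(d1) = 0.55799927; N(d2) = 0.46847598
C = 49.2800 * 1.00000000 * 0.55799927 - 48.9600 * 0.99900050 * 0.46847598 = 4.5845


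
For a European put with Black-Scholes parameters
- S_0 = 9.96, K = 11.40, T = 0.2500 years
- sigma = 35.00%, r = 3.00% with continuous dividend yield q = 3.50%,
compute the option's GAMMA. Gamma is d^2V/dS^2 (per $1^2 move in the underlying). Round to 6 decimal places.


d1 = -0.6912787646; d2 = -0.8662787646
phi(d1) = 0.3141540845; exp(-qT) = 0.9912881698; exp(-rT) = 0.9925280548
Gamma = exp(-qT) * phi(d1) / (S * sigma * sqrt(T)) = 0.9912881698 * 0.3141540845 / (9.9600 * 0.3500 * 0.5000000000) = 0.178667

Answer: Gamma = 0.178667


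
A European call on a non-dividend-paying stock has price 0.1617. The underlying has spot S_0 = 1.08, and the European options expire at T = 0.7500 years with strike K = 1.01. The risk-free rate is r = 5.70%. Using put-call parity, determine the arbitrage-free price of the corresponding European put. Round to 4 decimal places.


Put-call parity: C - P = S_0 * exp(-qT) - K * exp(-rT).
S_0 * exp(-qT) = 1.0800 * 1.00000000 = 1.08000000
K * exp(-rT) = 1.0100 * 0.95815090 = 0.96773241
P = C - S*exp(-qT) + K*exp(-rT)
P = 0.1617 - 1.08000000 + 0.96773241 = 0.0494

Answer: Put price = 0.0494


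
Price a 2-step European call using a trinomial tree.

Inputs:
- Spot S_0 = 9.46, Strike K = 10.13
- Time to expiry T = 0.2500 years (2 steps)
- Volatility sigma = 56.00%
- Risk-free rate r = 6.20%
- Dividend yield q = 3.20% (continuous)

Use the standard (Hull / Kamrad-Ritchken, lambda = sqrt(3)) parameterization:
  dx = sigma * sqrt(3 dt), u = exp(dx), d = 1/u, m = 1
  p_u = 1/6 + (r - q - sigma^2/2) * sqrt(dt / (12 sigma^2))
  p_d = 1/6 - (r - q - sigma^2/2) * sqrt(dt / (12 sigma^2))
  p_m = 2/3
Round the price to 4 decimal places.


Answer: Price = V(0,0) = 0.7786

Derivation:
dt = T/N = 0.125000; dx = sigma*sqrt(3*dt) = 0.342929
u = exp(dx) = 1.409068; d = 1/u = 0.709689
p_u = 0.143557, p_m = 0.666667, p_d = 0.189776
Discount per step: exp(-r*dt) = 0.992280
Stock lattice S(k, j) with j the centered position index:
  k=0: S(0,+0) = 9.4600
  k=1: S(1,-1) = 6.7137; S(1,+0) = 9.4600; S(1,+1) = 13.3298
  k=2: S(2,-2) = 4.7646; S(2,-1) = 6.7137; S(2,+0) = 9.4600; S(2,+1) = 13.3298; S(2,+2) = 18.7826
Terminal payoffs V(N, j) = max(S_T - K, 0):
  V(2,-2) = 0.000000; V(2,-1) = 0.000000; V(2,+0) = 0.000000; V(2,+1) = 3.199784; V(2,+2) = 8.652574
Backward induction: V(k, j) = exp(-r*dt) * [p_u * V(k+1, j+1) + p_m * V(k+1, j) + p_d * V(k+1, j-1)]
  V(1,-1) = exp(-r*dt) * [p_u*0.000000 + p_m*0.000000 + p_d*0.000000] = 0.000000
  V(1,+0) = exp(-r*dt) * [p_u*3.199784 + p_m*0.000000 + p_d*0.000000] = 0.455805
  V(1,+1) = exp(-r*dt) * [p_u*8.652574 + p_m*3.199784 + p_d*0.000000] = 3.349268
  V(0,+0) = exp(-r*dt) * [p_u*3.349268 + p_m*0.455805 + p_d*0.000000] = 0.778623


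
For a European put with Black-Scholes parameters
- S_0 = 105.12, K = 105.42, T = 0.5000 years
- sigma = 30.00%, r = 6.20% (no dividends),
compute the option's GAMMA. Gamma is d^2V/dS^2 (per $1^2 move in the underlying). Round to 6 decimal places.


d1 = 0.2387672539; d2 = 0.0266352196
phi(d1) = 0.3877310174; exp(-qT) = 1.0000000000; exp(-rT) = 0.9694755731
Gamma = exp(-qT) * phi(d1) / (S * sigma * sqrt(T)) = 1.0000000000 * 0.3877310174 / (105.1200 * 0.3000 * 0.7071067812) = 0.017388

Answer: Gamma = 0.017388


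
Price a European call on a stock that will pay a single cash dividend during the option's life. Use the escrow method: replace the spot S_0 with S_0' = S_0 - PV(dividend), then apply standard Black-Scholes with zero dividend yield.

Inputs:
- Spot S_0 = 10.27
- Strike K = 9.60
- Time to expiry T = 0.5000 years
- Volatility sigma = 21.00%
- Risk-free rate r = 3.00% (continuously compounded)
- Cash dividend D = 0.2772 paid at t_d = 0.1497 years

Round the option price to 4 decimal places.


Answer: Price = 0.8834

Derivation:
PV(D) = D * exp(-r * t_d) = 0.2772 * 0.99551907 = 0.27595789
S_0' = S_0 - PV(D) = 10.2700 - 0.27595789 = 9.99404211
d1 = (ln(S_0'/K) + (r + sigma^2/2)*T) / (sigma*sqrt(T)) = 0.44615763
d2 = d1 - sigma*sqrt(T) = 0.29766521
exp(-rT) = 0.98511194
N(d1) = 0.67225831; N(d2) = 0.61702065
C = S_0' * N(d1) - K * exp(-rT) * N(d2) = 9.99404211 * 0.67225831 - 9.6000 * 0.98511194 * 0.61702065 = 0.8834


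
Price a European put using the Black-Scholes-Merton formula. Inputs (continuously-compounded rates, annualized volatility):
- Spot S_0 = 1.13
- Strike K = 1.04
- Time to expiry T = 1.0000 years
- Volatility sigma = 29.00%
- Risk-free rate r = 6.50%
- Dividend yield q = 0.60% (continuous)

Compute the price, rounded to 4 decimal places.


Answer: Price = 0.0607

Derivation:
d1 = (ln(S/K) + (r - q + 0.5*sigma^2) * T) / (sigma * sqrt(T)) = 0.63464455
d2 = d1 - sigma * sqrt(T) = 0.34464455
exp(-rT) = 0.93706746; exp(-qT) = 0.99401796
P = K * exp(-rT) * N(-d2) - S_0 * exp(-qT) * N(-d1)
N(-d1) = 0.26283013; N(-d2) = 0.36518080
P = 1.0400 * 0.93706746 * 0.36518080 - 1.1300 * 0.99401796 * 0.26283013 = 0.0607


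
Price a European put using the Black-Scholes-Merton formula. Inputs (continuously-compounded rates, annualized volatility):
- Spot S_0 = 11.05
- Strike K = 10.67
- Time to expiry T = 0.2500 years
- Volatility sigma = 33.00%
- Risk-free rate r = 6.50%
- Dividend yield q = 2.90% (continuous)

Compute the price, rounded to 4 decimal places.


Answer: Price = 0.4946

Derivation:
d1 = (ln(S/K) + (r - q + 0.5*sigma^2) * T) / (sigma * sqrt(T)) = 0.34913250
d2 = d1 - sigma * sqrt(T) = 0.18413250
exp(-rT) = 0.98388132; exp(-qT) = 0.99277622
P = K * exp(-rT) * N(-d2) - S_0 * exp(-qT) * N(-d1)
N(-d1) = 0.36349492; N(-d2) = 0.42695476
P = 10.6700 * 0.98388132 * 0.42695476 - 11.0500 * 0.99277622 * 0.36349492 = 0.4946


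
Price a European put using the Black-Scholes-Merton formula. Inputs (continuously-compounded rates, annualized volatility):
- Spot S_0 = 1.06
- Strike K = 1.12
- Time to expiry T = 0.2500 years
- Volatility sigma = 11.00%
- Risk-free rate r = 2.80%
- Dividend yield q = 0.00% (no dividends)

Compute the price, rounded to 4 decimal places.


d1 = (ln(S/K) + (r - q + 0.5*sigma^2) * T) / (sigma * sqrt(T)) = -0.84631413
d2 = d1 - sigma * sqrt(T) = -0.90131413
exp(-rT) = 0.99302444; exp(-qT) = 1.00000000
P = K * exp(-rT) * N(-d2) - S_0 * exp(-qT) * N(-d1)
N(-d1) = 0.80131124; N(-d2) = 0.81628934
P = 1.1200 * 0.99302444 * 0.81628934 - 1.0600 * 1.00000000 * 0.80131124 = 0.0585

Answer: Price = 0.0585


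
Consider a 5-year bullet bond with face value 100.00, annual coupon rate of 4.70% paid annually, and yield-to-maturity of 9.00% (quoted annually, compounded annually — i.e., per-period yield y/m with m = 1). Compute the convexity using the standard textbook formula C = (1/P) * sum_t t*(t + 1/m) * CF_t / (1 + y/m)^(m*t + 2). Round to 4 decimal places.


Answer: Convexity = 22.0737

Derivation:
Coupon per period c = face * coupon_rate / m = 4.700000
Periods per year m = 1; per-period yield y/m = 0.090000
Number of cashflows N = 5
Cashflows (t years, CF_t, discount factor 1/(1+y/m)^(m*t), PV):
  t = 1.0000: CF_t = 4.700000, DF = 0.917431, PV = 4.311927
  t = 2.0000: CF_t = 4.700000, DF = 0.841680, PV = 3.955896
  t = 3.0000: CF_t = 4.700000, DF = 0.772183, PV = 3.629262
  t = 4.0000: CF_t = 4.700000, DF = 0.708425, PV = 3.329598
  t = 5.0000: CF_t = 104.700000, DF = 0.649931, PV = 68.047816
Price P = sum_t PV_t = 83.274500
Convexity numerator sum_t t*(t + 1/m) * CF_t / (1+y/m)^(m*t + 2):
  t = 1.0000: term = 7.258525
  t = 2.0000: term = 19.977591
  t = 3.0000: term = 36.656130
  t = 4.0000: term = 56.049129
  t = 5.0000: term = 1718.234563
Convexity = (1/P) * sum = 1838.175938 / 83.274500 = 22.073695


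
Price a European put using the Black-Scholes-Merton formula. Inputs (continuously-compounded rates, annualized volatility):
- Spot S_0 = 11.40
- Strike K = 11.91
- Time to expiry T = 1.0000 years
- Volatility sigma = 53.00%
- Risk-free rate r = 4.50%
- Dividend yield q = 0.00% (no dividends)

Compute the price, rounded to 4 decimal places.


Answer: Price = 2.3740

Derivation:
d1 = (ln(S/K) + (r - q + 0.5*sigma^2) * T) / (sigma * sqrt(T)) = 0.26733014
d2 = d1 - sigma * sqrt(T) = -0.26266986
exp(-rT) = 0.95599748; exp(-qT) = 1.00000000
P = K * exp(-rT) * N(-d2) - S_0 * exp(-qT) * N(-d1)
N(-d1) = 0.39460749; N(-d2) = 0.60359748
P = 11.9100 * 0.95599748 * 0.60359748 - 11.4000 * 1.00000000 * 0.39460749 = 2.3740


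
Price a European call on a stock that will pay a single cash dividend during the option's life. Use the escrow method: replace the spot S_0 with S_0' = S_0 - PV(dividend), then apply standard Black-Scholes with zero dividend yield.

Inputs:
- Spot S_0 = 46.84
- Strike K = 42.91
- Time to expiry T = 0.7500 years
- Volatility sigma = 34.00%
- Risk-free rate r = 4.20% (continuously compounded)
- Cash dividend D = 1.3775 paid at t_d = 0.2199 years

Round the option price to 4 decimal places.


Answer: Price = 7.2745

Derivation:
PV(D) = D * exp(-r * t_d) = 1.3775 * 0.99080672 = 1.36483626
S_0' = S_0 - PV(D) = 46.8400 - 1.36483626 = 45.47516374
d1 = (ln(S_0'/K) + (r + sigma^2/2)*T) / (sigma*sqrt(T)) = 0.45139087
d2 = d1 - sigma*sqrt(T) = 0.15694223
exp(-rT) = 0.96899096
N(d1) = 0.67414607; N(d2) = 0.56235481
C = S_0' * N(d1) - K * exp(-rT) * N(d2) = 45.47516374 * 0.67414607 - 42.9100 * 0.96899096 * 0.56235481 = 7.2745


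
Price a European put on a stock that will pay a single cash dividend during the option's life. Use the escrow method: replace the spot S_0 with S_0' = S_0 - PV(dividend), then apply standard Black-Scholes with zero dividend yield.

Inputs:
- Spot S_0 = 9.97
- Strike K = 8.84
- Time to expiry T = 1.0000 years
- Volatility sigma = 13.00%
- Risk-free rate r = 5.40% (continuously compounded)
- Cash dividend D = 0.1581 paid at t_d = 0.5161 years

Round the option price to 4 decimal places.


Answer: Price = 0.0632

Derivation:
PV(D) = D * exp(-r * t_d) = 0.1581 * 0.97251537 = 0.15375468
S_0' = S_0 - PV(D) = 9.9700 - 0.15375468 = 9.81624532
d1 = (ln(S_0'/K) + (r + sigma^2/2)*T) / (sigma*sqrt(T)) = 1.28616786
d2 = d1 - sigma*sqrt(T) = 1.15616786
exp(-rT) = 0.94743211
N(-d1) = 0.09919224; N(-d2) = 0.12380625
P = K * exp(-rT) * N(-d2) - S_0' * N(-d1) = 8.8400 * 0.94743211 * 0.12380625 - 9.81624532 * 0.09919224 = 0.0632


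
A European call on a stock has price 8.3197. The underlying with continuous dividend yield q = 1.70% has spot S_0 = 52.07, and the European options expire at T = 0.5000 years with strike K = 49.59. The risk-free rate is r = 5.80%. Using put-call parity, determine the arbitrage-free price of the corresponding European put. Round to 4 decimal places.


Put-call parity: C - P = S_0 * exp(-qT) - K * exp(-rT).
S_0 * exp(-qT) = 52.0700 * 0.99153602 = 51.62928071
K * exp(-rT) = 49.5900 * 0.97141646 = 48.17254247
P = C - S*exp(-qT) + K*exp(-rT)
P = 8.3197 - 51.62928071 + 48.17254247 = 4.8630

Answer: Put price = 4.8630


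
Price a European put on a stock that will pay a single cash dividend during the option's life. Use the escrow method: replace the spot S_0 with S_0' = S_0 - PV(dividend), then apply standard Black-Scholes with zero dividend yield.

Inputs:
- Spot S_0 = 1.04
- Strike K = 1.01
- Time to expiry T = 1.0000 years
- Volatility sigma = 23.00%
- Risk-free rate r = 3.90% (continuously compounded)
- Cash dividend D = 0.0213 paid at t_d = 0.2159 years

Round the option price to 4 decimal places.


Answer: Price = 0.0693

Derivation:
PV(D) = D * exp(-r * t_d) = 0.0213 * 0.99161525 = 0.02112140
S_0' = S_0 - PV(D) = 1.0400 - 0.02112140 = 1.01887860
d1 = (ln(S_0'/K) + (r + sigma^2/2)*T) / (sigma*sqrt(T)) = 0.32261859
d2 = d1 - sigma*sqrt(T) = 0.09261859
exp(-rT) = 0.96175071
N(-d1) = 0.37349206; N(-d2) = 0.46310329
P = K * exp(-rT) * N(-d2) - S_0' * N(-d1) = 1.0100 * 0.96175071 * 0.46310329 - 1.01887860 * 0.37349206 = 0.0693


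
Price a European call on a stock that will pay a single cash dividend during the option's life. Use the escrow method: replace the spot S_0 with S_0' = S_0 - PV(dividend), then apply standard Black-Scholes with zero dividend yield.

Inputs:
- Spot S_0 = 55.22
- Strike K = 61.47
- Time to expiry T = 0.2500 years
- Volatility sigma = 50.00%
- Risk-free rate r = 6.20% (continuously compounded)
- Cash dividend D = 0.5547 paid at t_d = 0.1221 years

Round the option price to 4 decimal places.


Answer: Price = 3.2671

Derivation:
PV(D) = D * exp(-r * t_d) = 0.5547 * 0.99245838 = 0.55051666
S_0' = S_0 - PV(D) = 55.2200 - 0.55051666 = 54.66948334
d1 = (ln(S_0'/K) + (r + sigma^2/2)*T) / (sigma*sqrt(T)) = -0.28197435
d2 = d1 - sigma*sqrt(T) = -0.53197435
exp(-rT) = 0.98461951
N(d1) = 0.38898159; N(d2) = 0.29737188
C = S_0' * N(d1) - K * exp(-rT) * N(d2) = 54.66948334 * 0.38898159 - 61.4700 * 0.98461951 * 0.29737188 = 3.2671


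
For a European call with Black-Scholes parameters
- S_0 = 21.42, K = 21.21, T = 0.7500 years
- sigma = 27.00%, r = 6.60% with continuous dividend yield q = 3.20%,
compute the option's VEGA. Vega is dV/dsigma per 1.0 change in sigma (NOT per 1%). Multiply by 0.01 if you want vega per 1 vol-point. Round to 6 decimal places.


d1 = 0.2681034878; d2 = 0.0342766288
phi(d1) = 0.3848589893; exp(-qT) = 0.9762857098; exp(-rT) = 0.9517051581
Vega = S * exp(-qT) * phi(d1) * sqrt(T) = 21.4200 * 0.9762857098 * 0.3848589893 * 0.8660254038 = 6.969934

Answer: Vega = 6.969934


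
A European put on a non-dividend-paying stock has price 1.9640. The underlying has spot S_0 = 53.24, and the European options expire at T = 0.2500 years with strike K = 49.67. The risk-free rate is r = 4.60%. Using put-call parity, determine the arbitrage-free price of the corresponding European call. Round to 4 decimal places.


Answer: Call price = 6.1019

Derivation:
Put-call parity: C - P = S_0 * exp(-qT) - K * exp(-rT).
S_0 * exp(-qT) = 53.2400 * 1.00000000 = 53.24000000
K * exp(-rT) = 49.6700 * 0.98856587 = 49.10206687
C = P + S*exp(-qT) - K*exp(-rT)
C = 1.9640 + 53.24000000 - 49.10206687 = 6.1019


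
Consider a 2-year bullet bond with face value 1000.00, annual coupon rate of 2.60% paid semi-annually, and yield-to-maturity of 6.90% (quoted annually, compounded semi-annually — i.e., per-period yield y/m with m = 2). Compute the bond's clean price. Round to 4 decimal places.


Answer: Price = 920.9350

Derivation:
Coupon per period c = face * coupon_rate / m = 13.000000
Periods per year m = 2; per-period yield y/m = 0.034500
Number of cashflows N = 4
Cashflows (t years, CF_t, discount factor 1/(1+y/m)^(m*t), PV):
  t = 0.5000: CF_t = 13.000000, DF = 0.966651, PV = 12.566457
  t = 1.0000: CF_t = 13.000000, DF = 0.934413, PV = 12.147373
  t = 1.5000: CF_t = 13.000000, DF = 0.903251, PV = 11.742265
  t = 2.0000: CF_t = 1013.000000, DF = 0.873128, PV = 884.478876
Price P = sum_t PV_t = 920.934971


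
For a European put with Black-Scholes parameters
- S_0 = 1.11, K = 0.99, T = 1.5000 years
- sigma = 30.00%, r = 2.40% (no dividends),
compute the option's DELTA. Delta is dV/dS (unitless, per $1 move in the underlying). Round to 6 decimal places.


Answer: Delta = -0.276565

Derivation:
d1 = 0.5930768556; d2 = 0.2256533942
phi(d1) = 0.3346036401; exp(-qT) = 1.0000000000; exp(-rT) = 0.9646402935
N(-d1) = 0.2765648594
Delta = -exp(-qT) * N(-d1) = -1.0000000000 * 0.2765648594 = -0.276565


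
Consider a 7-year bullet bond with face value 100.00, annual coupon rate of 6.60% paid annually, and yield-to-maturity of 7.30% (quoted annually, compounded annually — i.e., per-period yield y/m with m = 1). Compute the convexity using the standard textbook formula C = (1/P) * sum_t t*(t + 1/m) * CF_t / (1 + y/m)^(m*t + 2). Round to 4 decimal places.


Answer: Convexity = 37.6836

Derivation:
Coupon per period c = face * coupon_rate / m = 6.600000
Periods per year m = 1; per-period yield y/m = 0.073000
Number of cashflows N = 7
Cashflows (t years, CF_t, discount factor 1/(1+y/m)^(m*t), PV):
  t = 1.0000: CF_t = 6.600000, DF = 0.931966, PV = 6.150979
  t = 2.0000: CF_t = 6.600000, DF = 0.868561, PV = 5.732506
  t = 3.0000: CF_t = 6.600000, DF = 0.809470, PV = 5.342503
  t = 4.0000: CF_t = 6.600000, DF = 0.754399, PV = 4.979033
  t = 5.0000: CF_t = 6.600000, DF = 0.703075, PV = 4.640292
  t = 6.0000: CF_t = 6.600000, DF = 0.655242, PV = 4.324597
  t = 7.0000: CF_t = 106.600000, DF = 0.610663, PV = 65.096727
Price P = sum_t PV_t = 96.266636
Convexity numerator sum_t t*(t + 1/m) * CF_t / (1+y/m)^(m*t + 2):
  t = 1.0000: term = 10.685006
  t = 2.0000: term = 29.874201
  t = 3.0000: term = 55.683506
  t = 4.0000: term = 86.491932
  t = 5.0000: term = 120.911368
  t = 6.0000: term = 157.759474
  t = 7.0000: term = 3166.268454
Convexity = (1/P) * sum = 3627.673942 / 96.266636 = 37.683606


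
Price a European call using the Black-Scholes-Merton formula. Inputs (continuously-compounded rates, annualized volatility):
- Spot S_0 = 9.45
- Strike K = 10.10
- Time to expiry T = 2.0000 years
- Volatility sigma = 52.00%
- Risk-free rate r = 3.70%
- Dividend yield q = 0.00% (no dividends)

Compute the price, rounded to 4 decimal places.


d1 = (ln(S/K) + (r - q + 0.5*sigma^2) * T) / (sigma * sqrt(T)) = 0.37786606
d2 = d1 - sigma * sqrt(T) = -0.35752499
exp(-rT) = 0.92867169; exp(-qT) = 1.00000000
C = S_0 * exp(-qT) * N(d1) - K * exp(-rT) * N(d2)
N(d1) = 0.64723495; N(d2) = 0.36034941
C = 9.4500 * 1.00000000 * 0.64723495 - 10.1000 * 0.92867169 * 0.36034941 = 2.7364

Answer: Price = 2.7364


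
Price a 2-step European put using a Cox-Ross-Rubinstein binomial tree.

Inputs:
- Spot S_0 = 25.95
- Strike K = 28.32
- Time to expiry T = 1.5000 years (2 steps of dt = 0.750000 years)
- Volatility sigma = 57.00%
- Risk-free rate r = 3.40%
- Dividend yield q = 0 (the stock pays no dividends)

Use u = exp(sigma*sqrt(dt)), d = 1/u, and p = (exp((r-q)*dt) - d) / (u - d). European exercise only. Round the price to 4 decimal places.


Answer: Price = V(0,0) = 7.3770

Derivation:
dt = T/N = 0.750000
u = exp(sigma*sqrt(dt)) = 1.638260; d = 1/u = 0.610404
p = (exp((r-q)*dt) - d) / (u - d) = 0.404166
Discount per step: exp(-r*dt) = 0.974822
Stock lattice S(k, i) with i counting down-moves:
  k=0: S(0,0) = 25.9500
  k=1: S(1,0) = 42.5128; S(1,1) = 15.8400
  k=2: S(2,0) = 69.6471; S(2,1) = 25.9500; S(2,2) = 9.6688
Terminal payoffs V(N, i) = max(K - S_T, 0):
  V(2,0) = 0.000000; V(2,1) = 2.370000; V(2,2) = 18.651215
Backward induction: V(k, i) = exp(-r*dt) * [p * V(k+1, i) + (1-p) * V(k+1, i+1)].
  V(1,0) = exp(-r*dt) * [p*0.000000 + (1-p)*2.370000] = 1.376573
  V(1,1) = exp(-r*dt) * [p*2.370000 + (1-p)*18.651215] = 11.766990
  V(0,0) = exp(-r*dt) * [p*1.376573 + (1-p)*11.766990] = 7.377007


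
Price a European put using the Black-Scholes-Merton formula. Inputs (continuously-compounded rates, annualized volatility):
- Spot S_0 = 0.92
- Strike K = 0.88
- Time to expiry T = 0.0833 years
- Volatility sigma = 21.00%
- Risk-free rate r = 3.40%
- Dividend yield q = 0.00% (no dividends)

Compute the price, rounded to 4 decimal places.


Answer: Price = 0.0068

Derivation:
d1 = (ln(S/K) + (r - q + 0.5*sigma^2) * T) / (sigma * sqrt(T)) = 0.81044397
d2 = d1 - sigma * sqrt(T) = 0.74983432
exp(-rT) = 0.99717181; exp(-qT) = 1.00000000
P = K * exp(-rT) * N(-d2) - S_0 * exp(-qT) * N(-d1)
N(-d1) = 0.20884253; N(-d2) = 0.22667725
P = 0.8800 * 0.99717181 * 0.22667725 - 0.9200 * 1.00000000 * 0.20884253 = 0.0068


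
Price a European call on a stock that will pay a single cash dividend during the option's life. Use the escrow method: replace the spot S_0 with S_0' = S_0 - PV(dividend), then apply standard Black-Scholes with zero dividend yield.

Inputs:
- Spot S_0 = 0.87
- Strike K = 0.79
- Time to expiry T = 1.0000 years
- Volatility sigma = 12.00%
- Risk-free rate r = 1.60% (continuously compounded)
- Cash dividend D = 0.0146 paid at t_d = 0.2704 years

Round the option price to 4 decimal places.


Answer: Price = 0.0898

Derivation:
PV(D) = D * exp(-r * t_d) = 0.0146 * 0.99568295 = 0.01453697
S_0' = S_0 - PV(D) = 0.8700 - 0.01453697 = 0.85546303
d1 = (ln(S_0'/K) + (r + sigma^2/2)*T) / (sigma*sqrt(T)) = 0.85674943
d2 = d1 - sigma*sqrt(T) = 0.73674943
exp(-rT) = 0.98412732
N(d1) = 0.80420831; N(d2) = 0.76936263
C = S_0' * N(d1) - K * exp(-rT) * N(d2) = 0.85546303 * 0.80420831 - 0.7900 * 0.98412732 * 0.76936263 = 0.0898


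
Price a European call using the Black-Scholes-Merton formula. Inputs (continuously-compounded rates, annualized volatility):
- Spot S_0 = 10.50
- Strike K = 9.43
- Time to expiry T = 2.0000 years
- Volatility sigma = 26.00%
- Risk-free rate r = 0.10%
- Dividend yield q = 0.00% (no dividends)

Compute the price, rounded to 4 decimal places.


Answer: Price = 2.0597

Derivation:
d1 = (ln(S/K) + (r - q + 0.5*sigma^2) * T) / (sigma * sqrt(T)) = 0.48159183
d2 = d1 - sigma * sqrt(T) = 0.11389630
exp(-rT) = 0.99800200; exp(-qT) = 1.00000000
C = S_0 * exp(-qT) * N(d1) - K * exp(-rT) * N(d2)
N(d1) = 0.68495203; N(d2) = 0.54534000
C = 10.5000 * 1.00000000 * 0.68495203 - 9.4300 * 0.99800200 * 0.54534000 = 2.0597


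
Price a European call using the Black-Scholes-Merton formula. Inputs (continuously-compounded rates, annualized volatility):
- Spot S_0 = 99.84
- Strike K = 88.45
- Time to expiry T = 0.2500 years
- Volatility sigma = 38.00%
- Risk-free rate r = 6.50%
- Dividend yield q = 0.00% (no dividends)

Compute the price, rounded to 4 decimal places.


d1 = (ln(S/K) + (r - q + 0.5*sigma^2) * T) / (sigma * sqrt(T)) = 0.81806044
d2 = d1 - sigma * sqrt(T) = 0.62806044
exp(-rT) = 0.98388132; exp(-qT) = 1.00000000
C = S_0 * exp(-qT) * N(d1) - K * exp(-rT) * N(d2)
N(d1) = 0.79333866; N(d2) = 0.73501783
C = 99.8400 * 1.00000000 * 0.79333866 - 88.4500 * 0.98388132 * 0.73501783 = 15.2425

Answer: Price = 15.2425


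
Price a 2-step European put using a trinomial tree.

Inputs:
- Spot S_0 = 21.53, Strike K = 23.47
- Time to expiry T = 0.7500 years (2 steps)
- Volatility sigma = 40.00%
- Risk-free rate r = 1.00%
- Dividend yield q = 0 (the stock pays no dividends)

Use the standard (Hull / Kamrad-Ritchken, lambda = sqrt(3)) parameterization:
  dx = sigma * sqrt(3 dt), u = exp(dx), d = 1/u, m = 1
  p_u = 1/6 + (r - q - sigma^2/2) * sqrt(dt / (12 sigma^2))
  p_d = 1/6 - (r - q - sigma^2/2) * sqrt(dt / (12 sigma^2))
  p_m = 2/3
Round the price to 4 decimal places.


Answer: Price = V(0,0) = 3.9654

Derivation:
dt = T/N = 0.375000; dx = sigma*sqrt(3*dt) = 0.424264
u = exp(dx) = 1.528465; d = 1/u = 0.654251
p_u = 0.135731, p_m = 0.666667, p_d = 0.197603
Discount per step: exp(-r*dt) = 0.996257
Stock lattice S(k, j) with j the centered position index:
  k=0: S(0,+0) = 21.5300
  k=1: S(1,-1) = 14.0860; S(1,+0) = 21.5300; S(1,+1) = 32.9079
  k=2: S(2,-2) = 9.2158; S(2,-1) = 14.0860; S(2,+0) = 21.5300; S(2,+1) = 32.9079; S(2,+2) = 50.2985
Terminal payoffs V(N, j) = max(K - S_T, 0):
  V(2,-2) = 14.254202; V(2,-1) = 9.383974; V(2,+0) = 1.940000; V(2,+1) = 0.000000; V(2,+2) = 0.000000
Backward induction: V(k, j) = exp(-r*dt) * [p_u * V(k+1, j+1) + p_m * V(k+1, j) + p_d * V(k+1, j-1)]
  V(1,-1) = exp(-r*dt) * [p_u*1.940000 + p_m*9.383974 + p_d*14.254202] = 9.301023
  V(1,+0) = exp(-r*dt) * [p_u*0.000000 + p_m*1.940000 + p_d*9.383974] = 3.135849
  V(1,+1) = exp(-r*dt) * [p_u*0.000000 + p_m*0.000000 + p_d*1.940000] = 0.381914
  V(0,+0) = exp(-r*dt) * [p_u*0.381914 + p_m*3.135849 + p_d*9.301023] = 3.965412


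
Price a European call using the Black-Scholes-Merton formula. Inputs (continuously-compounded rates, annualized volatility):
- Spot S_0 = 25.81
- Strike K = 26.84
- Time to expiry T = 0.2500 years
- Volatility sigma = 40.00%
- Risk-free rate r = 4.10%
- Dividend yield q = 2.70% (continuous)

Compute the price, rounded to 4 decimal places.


d1 = (ln(S/K) + (r - q + 0.5*sigma^2) * T) / (sigma * sqrt(T)) = -0.07815649
d2 = d1 - sigma * sqrt(T) = -0.27815649
exp(-rT) = 0.98980235; exp(-qT) = 0.99327273
C = S_0 * exp(-qT) * N(d1) - K * exp(-rT) * N(d2)
N(d1) = 0.46885179; N(d2) = 0.39044612
C = 25.8100 * 0.99327273 * 0.46885179 - 26.8400 * 0.98980235 * 0.39044612 = 1.6470

Answer: Price = 1.6470


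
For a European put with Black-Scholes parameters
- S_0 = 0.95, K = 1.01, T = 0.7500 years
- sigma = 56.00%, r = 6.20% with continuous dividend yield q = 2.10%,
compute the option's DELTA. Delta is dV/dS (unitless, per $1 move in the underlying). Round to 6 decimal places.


Answer: Delta = -0.422030

Derivation:
d1 = 0.1796103176; d2 = -0.3053639086
phi(d1) = 0.3925589876; exp(-qT) = 0.9843733826; exp(-rT) = 0.9545645606
N(-d1) = 0.4287292521
Delta = -exp(-qT) * N(-d1) = -0.9843733826 * 0.4287292521 = -0.422030


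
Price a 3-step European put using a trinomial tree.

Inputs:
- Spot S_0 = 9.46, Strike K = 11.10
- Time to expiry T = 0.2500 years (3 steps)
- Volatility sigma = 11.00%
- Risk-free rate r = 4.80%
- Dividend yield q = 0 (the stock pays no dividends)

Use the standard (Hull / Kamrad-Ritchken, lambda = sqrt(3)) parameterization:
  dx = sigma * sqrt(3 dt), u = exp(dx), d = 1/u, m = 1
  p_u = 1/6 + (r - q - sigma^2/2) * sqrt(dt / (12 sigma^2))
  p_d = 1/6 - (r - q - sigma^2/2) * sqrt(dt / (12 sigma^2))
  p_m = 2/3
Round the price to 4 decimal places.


dt = T/N = 0.083333; dx = sigma*sqrt(3*dt) = 0.055000
u = exp(dx) = 1.056541; d = 1/u = 0.946485
p_u = 0.198447, p_m = 0.666667, p_d = 0.134886
Discount per step: exp(-r*dt) = 0.996008
Stock lattice S(k, j) with j the centered position index:
  k=0: S(0,+0) = 9.4600
  k=1: S(1,-1) = 8.9537; S(1,+0) = 9.4600; S(1,+1) = 9.9949
  k=2: S(2,-2) = 8.4746; S(2,-1) = 8.9537; S(2,+0) = 9.4600; S(2,+1) = 9.9949; S(2,+2) = 10.5600
  k=3: S(3,-3) = 8.0211; S(3,-2) = 8.4746; S(3,-1) = 8.9537; S(3,+0) = 9.4600; S(3,+1) = 9.9949; S(3,+2) = 10.5600; S(3,+3) = 11.1571
Terminal payoffs V(N, j) = max(K - S_T, 0):
  V(3,-3) = 3.078926; V(3,-2) = 2.625409; V(3,-1) = 2.146251; V(3,+0) = 1.640000; V(3,+1) = 1.105126; V(3,+2) = 0.540009; V(3,+3) = 0.000000
Backward induction: V(k, j) = exp(-r*dt) * [p_u * V(k+1, j+1) + p_m * V(k+1, j) + p_d * V(k+1, j-1)]
  V(2,-2) = exp(-r*dt) * [p_u*2.146251 + p_m*2.625409 + p_d*3.078926] = 2.581149
  V(2,-1) = exp(-r*dt) * [p_u*1.640000 + p_m*2.146251 + p_d*2.625409] = 2.101994
  V(2,+0) = exp(-r*dt) * [p_u*1.105126 + p_m*1.640000 + p_d*2.146251] = 1.595746
  V(2,+1) = exp(-r*dt) * [p_u*0.540009 + p_m*1.105126 + p_d*1.640000] = 1.060875
  V(2,+2) = exp(-r*dt) * [p_u*0.000000 + p_m*0.540009 + p_d*1.105126] = 0.507040
  V(1,-1) = exp(-r*dt) * [p_u*1.595746 + p_m*2.101994 + p_d*2.581149] = 2.057914
  V(1,+0) = exp(-r*dt) * [p_u*1.060875 + p_m*1.595746 + p_d*2.101994] = 1.551670
  V(1,+1) = exp(-r*dt) * [p_u*0.507040 + p_m*1.060875 + p_d*1.595746] = 1.019031
  V(0,+0) = exp(-r*dt) * [p_u*1.019031 + p_m*1.551670 + p_d*2.057914] = 1.508210

Answer: Price = V(0,0) = 1.5082


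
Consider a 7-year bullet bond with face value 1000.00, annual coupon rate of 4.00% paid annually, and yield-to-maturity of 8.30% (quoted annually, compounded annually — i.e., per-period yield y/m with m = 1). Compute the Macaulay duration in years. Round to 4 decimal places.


Answer: Macaulay duration = 6.1215 years

Derivation:
Coupon per period c = face * coupon_rate / m = 40.000000
Periods per year m = 1; per-period yield y/m = 0.083000
Number of cashflows N = 7
Cashflows (t years, CF_t, discount factor 1/(1+y/m)^(m*t), PV):
  t = 1.0000: CF_t = 40.000000, DF = 0.923361, PV = 36.934441
  t = 2.0000: CF_t = 40.000000, DF = 0.852596, PV = 34.103824
  t = 3.0000: CF_t = 40.000000, DF = 0.787254, PV = 31.490142
  t = 4.0000: CF_t = 40.000000, DF = 0.726919, PV = 29.076770
  t = 5.0000: CF_t = 40.000000, DF = 0.671209, PV = 26.848357
  t = 6.0000: CF_t = 40.000000, DF = 0.619768, PV = 24.790726
  t = 7.0000: CF_t = 1040.000000, DF = 0.572270, PV = 595.160559
Price P = sum_t PV_t = 778.404820
Macaulay numerator sum_t t * PV_t:
  t * PV_t at t = 1.0000: 36.934441
  t * PV_t at t = 2.0000: 68.207648
  t * PV_t at t = 3.0000: 94.470427
  t * PV_t at t = 4.0000: 116.307081
  t * PV_t at t = 5.0000: 134.241783
  t * PV_t at t = 6.0000: 148.744358
  t * PV_t at t = 7.0000: 4166.123912
Macaulay duration D = (sum_t t * PV_t) / P = 4765.029650 / 778.404820 = 6.121532


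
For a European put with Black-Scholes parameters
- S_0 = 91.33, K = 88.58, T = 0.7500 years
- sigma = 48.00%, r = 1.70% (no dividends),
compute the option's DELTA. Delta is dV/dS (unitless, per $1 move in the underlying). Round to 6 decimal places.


d1 = 0.3120655719; d2 = -0.1036266219
phi(d1) = 0.3799821528; exp(-qT) = 1.0000000000; exp(-rT) = 0.9873309369
N(-d1) = 0.3774953453
Delta = -exp(-qT) * N(-d1) = -1.0000000000 * 0.3774953453 = -0.377495

Answer: Delta = -0.377495


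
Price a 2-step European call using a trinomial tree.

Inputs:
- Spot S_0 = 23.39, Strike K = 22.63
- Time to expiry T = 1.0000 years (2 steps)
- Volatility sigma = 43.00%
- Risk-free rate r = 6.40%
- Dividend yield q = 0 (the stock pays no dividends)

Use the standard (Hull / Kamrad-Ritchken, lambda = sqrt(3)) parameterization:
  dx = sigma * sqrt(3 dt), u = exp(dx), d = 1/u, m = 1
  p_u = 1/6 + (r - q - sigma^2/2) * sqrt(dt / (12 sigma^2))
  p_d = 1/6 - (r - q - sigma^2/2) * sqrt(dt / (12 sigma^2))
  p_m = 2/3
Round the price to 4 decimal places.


Answer: Price = V(0,0) = 4.5854

Derivation:
dt = T/N = 0.500000; dx = sigma*sqrt(3*dt) = 0.526640
u = exp(dx) = 1.693234; d = 1/u = 0.590586
p_u = 0.153161, p_m = 0.666667, p_d = 0.180172
Discount per step: exp(-r*dt) = 0.968507
Stock lattice S(k, j) with j the centered position index:
  k=0: S(0,+0) = 23.3900
  k=1: S(1,-1) = 13.8138; S(1,+0) = 23.3900; S(1,+1) = 39.6047
  k=2: S(2,-2) = 8.1582; S(2,-1) = 13.8138; S(2,+0) = 23.3900; S(2,+1) = 39.6047; S(2,+2) = 67.0601
Terminal payoffs V(N, j) = max(S_T - K, 0):
  V(2,-2) = 0.000000; V(2,-1) = 0.000000; V(2,+0) = 0.760000; V(2,+1) = 16.974743; V(2,+2) = 44.430096
Backward induction: V(k, j) = exp(-r*dt) * [p_u * V(k+1, j+1) + p_m * V(k+1, j) + p_d * V(k+1, j-1)]
  V(1,-1) = exp(-r*dt) * [p_u*0.760000 + p_m*0.000000 + p_d*0.000000] = 0.112737
  V(1,+0) = exp(-r*dt) * [p_u*16.974743 + p_m*0.760000 + p_d*0.000000] = 3.008704
  V(1,+1) = exp(-r*dt) * [p_u*44.430096 + p_m*16.974743 + p_d*0.760000] = 17.683375
  V(0,+0) = exp(-r*dt) * [p_u*17.683375 + p_m*3.008704 + p_d*0.112737] = 4.585416


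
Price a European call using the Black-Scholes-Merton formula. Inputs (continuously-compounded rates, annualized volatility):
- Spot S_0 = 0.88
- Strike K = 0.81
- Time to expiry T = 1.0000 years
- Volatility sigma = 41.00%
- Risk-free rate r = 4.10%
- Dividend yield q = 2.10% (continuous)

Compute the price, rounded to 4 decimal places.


d1 = (ln(S/K) + (r - q + 0.5*sigma^2) * T) / (sigma * sqrt(T)) = 0.45594551
d2 = d1 - sigma * sqrt(T) = 0.04594551
exp(-rT) = 0.95982913; exp(-qT) = 0.97921896
C = S_0 * exp(-qT) * N(d1) - K * exp(-rT) * N(d2)
N(d1) = 0.67578542; N(d2) = 0.51832316
C = 0.8800 * 0.97921896 * 0.67578542 - 0.8100 * 0.95982913 * 0.51832316 = 0.1794

Answer: Price = 0.1794


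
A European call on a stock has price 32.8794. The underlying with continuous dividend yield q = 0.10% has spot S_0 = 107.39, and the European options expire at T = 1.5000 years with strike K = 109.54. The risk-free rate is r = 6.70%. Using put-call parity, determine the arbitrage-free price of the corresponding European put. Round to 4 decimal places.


Answer: Put price = 24.7167

Derivation:
Put-call parity: C - P = S_0 * exp(-qT) - K * exp(-rT).
S_0 * exp(-qT) = 107.3900 * 0.99850112 = 107.22903575
K * exp(-rT) = 109.5400 * 0.90438511 = 99.06634521
P = C - S*exp(-qT) + K*exp(-rT)
P = 32.8794 - 107.22903575 + 99.06634521 = 24.7167


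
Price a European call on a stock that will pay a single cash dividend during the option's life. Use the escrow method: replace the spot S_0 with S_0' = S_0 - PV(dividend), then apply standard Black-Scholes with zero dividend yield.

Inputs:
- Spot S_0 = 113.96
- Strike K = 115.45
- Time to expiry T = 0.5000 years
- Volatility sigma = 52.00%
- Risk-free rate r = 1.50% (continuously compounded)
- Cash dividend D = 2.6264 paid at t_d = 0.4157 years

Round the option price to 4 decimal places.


Answer: Price = 14.9092

Derivation:
PV(D) = D * exp(-r * t_d) = 2.6264 * 0.99378390 = 2.61007404
S_0' = S_0 - PV(D) = 113.9600 - 2.61007404 = 111.34992596
d1 = (ln(S_0'/K) + (r + sigma^2/2)*T) / (sigma*sqrt(T)) = 0.10590336
d2 = d1 - sigma*sqrt(T) = -0.26179216
exp(-rT) = 0.99252805
N(d1) = 0.54217049; N(d2) = 0.39674084
C = S_0' * N(d1) - K * exp(-rT) * N(d2) = 111.34992596 * 0.54217049 - 115.4500 * 0.99252805 * 0.39674084 = 14.9092


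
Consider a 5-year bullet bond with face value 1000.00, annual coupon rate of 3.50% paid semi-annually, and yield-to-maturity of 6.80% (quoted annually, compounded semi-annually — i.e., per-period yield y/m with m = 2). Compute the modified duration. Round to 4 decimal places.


Coupon per period c = face * coupon_rate / m = 17.500000
Periods per year m = 2; per-period yield y/m = 0.034000
Number of cashflows N = 10
Cashflows (t years, CF_t, discount factor 1/(1+y/m)^(m*t), PV):
  t = 0.5000: CF_t = 17.500000, DF = 0.967118, PV = 16.924565
  t = 1.0000: CF_t = 17.500000, DF = 0.935317, PV = 16.368051
  t = 1.5000: CF_t = 17.500000, DF = 0.904562, PV = 15.829837
  t = 2.0000: CF_t = 17.500000, DF = 0.874818, PV = 15.309320
  t = 2.5000: CF_t = 17.500000, DF = 0.846052, PV = 14.805919
  t = 3.0000: CF_t = 17.500000, DF = 0.818233, PV = 14.319070
  t = 3.5000: CF_t = 17.500000, DF = 0.791327, PV = 13.848230
  t = 4.0000: CF_t = 17.500000, DF = 0.765307, PV = 13.392873
  t = 4.5000: CF_t = 17.500000, DF = 0.740142, PV = 12.952488
  t = 5.0000: CF_t = 1017.500000, DF = 0.715805, PV = 728.331394
Price P = sum_t PV_t = 862.081746
First compute Macaulay numerator sum_t t * PV_t:
  t * PV_t at t = 0.5000: 8.462282
  t * PV_t at t = 1.0000: 16.368051
  t * PV_t at t = 1.5000: 23.744755
  t * PV_t at t = 2.0000: 30.618639
  t * PV_t at t = 2.5000: 37.014796
  t * PV_t at t = 3.0000: 42.957210
  t * PV_t at t = 3.5000: 48.468806
  t * PV_t at t = 4.0000: 53.571491
  t * PV_t at t = 4.5000: 58.286196
  t * PV_t at t = 5.0000: 3641.656971
Macaulay duration D = 3961.149198 / 862.081746 = 4.594865
Modified duration = D / (1 + y/m) = 4.594865 / (1 + 0.034000) = 4.443777

Answer: Modified duration = 4.4438
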